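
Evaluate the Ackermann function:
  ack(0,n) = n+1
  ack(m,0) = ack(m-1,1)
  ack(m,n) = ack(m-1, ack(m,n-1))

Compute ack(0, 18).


ack(0, 18) = 19
Result: ack(0, 18) = 19

19


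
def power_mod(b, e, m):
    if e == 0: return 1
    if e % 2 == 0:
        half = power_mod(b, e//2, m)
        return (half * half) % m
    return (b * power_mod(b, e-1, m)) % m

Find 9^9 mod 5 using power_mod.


power_mod(9, 9, 5): e is odd, compute power_mod(9, 8, 5)
  power_mod(9, 8, 5): e is even, compute power_mod(9, 4, 5)
    power_mod(9, 4, 5): e is even, compute power_mod(9, 2, 5)
      power_mod(9, 2, 5): e is even, compute power_mod(9, 1, 5)
        power_mod(9, 1, 5): e is odd, compute power_mod(9, 0, 5)
          power_mod(9, 0, 5) = 1
        (9 * 1) % 5 = 4
      half=4, (4*4) % 5 = 1
    half=1, (1*1) % 5 = 1
  half=1, (1*1) % 5 = 1
(9 * 1) % 5 = 4

4


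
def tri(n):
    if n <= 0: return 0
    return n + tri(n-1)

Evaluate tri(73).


tri(73)
= 73 + 72 + 71 + 70 + 69 + 68 + 67 + 66 + 65 + 64 + 63 + 62 + 61 + 60 + 59 + 58 + 57 + 56 + 55 + 54 + 53 + 52 + 51 + 50 + 49 + 48 + 47 + 46 + 45 + 44 + 43 + 42 + 41 + 40 + 39 + 38 + 37 + 36 + 35 + 34 + 33 + 32 + 31 + 30 + 29 + 28 + 27 + 26 + 25 + 24 + 23 + 22 + 21 + 20 + 19 + 18 + 17 + 16 + 15 + 14 + 13 + 12 + 11 + 10 + 9 + 8 + 7 + 6 + 5 + 4 + 3 + 2 + 1 + tri(0)
= 73 + 72 + 71 + 70 + 69 + 68 + 67 + 66 + 65 + 64 + 63 + 62 + 61 + 60 + 59 + 58 + 57 + 56 + 55 + 54 + 53 + 52 + 51 + 50 + 49 + 48 + 47 + 46 + 45 + 44 + 43 + 42 + 41 + 40 + 39 + 38 + 37 + 36 + 35 + 34 + 33 + 32 + 31 + 30 + 29 + 28 + 27 + 26 + 25 + 24 + 23 + 22 + 21 + 20 + 19 + 18 + 17 + 16 + 15 + 14 + 13 + 12 + 11 + 10 + 9 + 8 + 7 + 6 + 5 + 4 + 3 + 2 + 1 + 0
= 2701

2701


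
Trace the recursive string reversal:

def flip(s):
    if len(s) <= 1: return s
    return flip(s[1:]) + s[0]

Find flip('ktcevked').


flip('ktcevked') = flip('tcevked') + 'k'
flip('tcevked') = flip('cevked') + 't'
flip('cevked') = flip('evked') + 'c'
flip('evked') = flip('vked') + 'e'
flip('vked') = flip('ked') + 'v'
flip('ked') = flip('ed') + 'k'
flip('ed') = flip('d') + 'e'
flip('d') = 'd'  (base case)
Concatenating: 'd' + 'e' + 'k' + 'v' + 'e' + 'c' + 't' + 'k' = 'dekvectk'

dekvectk


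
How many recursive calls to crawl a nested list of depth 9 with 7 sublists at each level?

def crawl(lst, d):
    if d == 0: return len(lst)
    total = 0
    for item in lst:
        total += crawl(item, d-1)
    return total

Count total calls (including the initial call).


At depth 0 (root): 1 call
At depth 1: each of 1 parents calls crawl on 7 children = 7 calls
At depth 2: each of 7 parents calls crawl on 7 children = 49 calls
At depth 3: each of 49 parents calls crawl on 7 children = 343 calls
At depth 4: each of 343 parents calls crawl on 7 children = 2401 calls
At depth 5: each of 2401 parents calls crawl on 7 children = 16807 calls
At depth 6: each of 16807 parents calls crawl on 7 children = 117649 calls
At depth 7: each of 117649 parents calls crawl on 7 children = 823543 calls
At depth 8: each of 823543 parents calls crawl on 7 children = 5764801 calls
At depth 9: each of 5764801 parents calls crawl on 7 children = 40353607 calls
Total: 1 + 7 + 49 + 343 + 2401 + 16807 + 117649 + 823543 + 5764801 + 40353607 = 47079208

47079208


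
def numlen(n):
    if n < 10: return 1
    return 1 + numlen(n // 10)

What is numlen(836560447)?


numlen(836560447) = 1 + numlen(83656044)
numlen(83656044) = 1 + numlen(8365604)
numlen(8365604) = 1 + numlen(836560)
numlen(836560) = 1 + numlen(83656)
numlen(83656) = 1 + numlen(8365)
numlen(8365) = 1 + numlen(836)
numlen(836) = 1 + numlen(83)
numlen(83) = 1 + numlen(8)
numlen(8) = 1  (base case: 8 < 10)
Unwinding: 1 + 1 + 1 + 1 + 1 + 1 + 1 + 1 + 1 = 9

9


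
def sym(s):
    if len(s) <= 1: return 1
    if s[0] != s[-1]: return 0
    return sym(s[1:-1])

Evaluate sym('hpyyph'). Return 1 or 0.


sym('hpyyph'): s[0]='h' == s[-1]='h' -> check sym('pyyp')
sym('pyyp'): s[0]='p' == s[-1]='p' -> check sym('yy')
sym('yy'): s[0]='y' == s[-1]='y' -> check sym('')
sym(''): len <= 1 -> return 1  (base case)
Result: 1 (palindrome)

1


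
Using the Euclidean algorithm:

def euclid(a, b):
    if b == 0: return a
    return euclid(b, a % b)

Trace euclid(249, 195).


euclid(249, 195) = euclid(195, 54)
euclid(195, 54) = euclid(54, 33)
euclid(54, 33) = euclid(33, 21)
euclid(33, 21) = euclid(21, 12)
euclid(21, 12) = euclid(12, 9)
euclid(12, 9) = euclid(9, 3)
euclid(9, 3) = euclid(3, 0)
euclid(3, 0) = 3  (base case)

3


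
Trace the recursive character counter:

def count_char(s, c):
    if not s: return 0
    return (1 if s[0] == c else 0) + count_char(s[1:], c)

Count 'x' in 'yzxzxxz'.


s[0]='y' != 'x' -> 0
s[0]='z' != 'x' -> 0
s[0]='x' == 'x' -> 1
s[0]='z' != 'x' -> 0
s[0]='x' == 'x' -> 1
s[0]='x' == 'x' -> 1
s[0]='z' != 'x' -> 0
Sum: 0 + 0 + 1 + 0 + 1 + 1 + 0 = 3

3


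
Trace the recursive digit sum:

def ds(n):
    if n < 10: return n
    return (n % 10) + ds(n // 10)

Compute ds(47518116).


ds(47518116) = 6 + ds(4751811)
ds(4751811) = 1 + ds(475181)
ds(475181) = 1 + ds(47518)
ds(47518) = 8 + ds(4751)
ds(4751) = 1 + ds(475)
ds(475) = 5 + ds(47)
ds(47) = 7 + ds(4)
ds(4) = 4  (base case)
Total: 6 + 1 + 1 + 8 + 1 + 5 + 7 + 4 = 33

33


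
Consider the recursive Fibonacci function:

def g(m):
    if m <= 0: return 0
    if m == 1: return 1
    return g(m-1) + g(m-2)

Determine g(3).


Computing g(3) bottom-up:
g(0) = 0
g(1) = 1
g(2) = g(1) + g(0) = 1 + 0 = 1
g(3) = g(2) + g(1) = 1 + 1 = 2

2


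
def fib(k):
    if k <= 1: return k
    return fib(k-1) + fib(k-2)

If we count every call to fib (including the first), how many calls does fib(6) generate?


Let C(n) = total calls for fib(n)
C(0) = 1, C(1) = 1
C(2) = 1 + C(1) + C(0) = 1 + 1 + 1 = 3
C(3) = 1 + C(2) + C(1) = 1 + 3 + 1 = 5
C(4) = 1 + C(3) + C(2) = 1 + 5 + 3 = 9
C(5) = 1 + C(4) + C(3) = 1 + 9 + 5 = 15
C(6) = 1 + C(5) + C(4) = 1 + 15 + 9 = 25

25


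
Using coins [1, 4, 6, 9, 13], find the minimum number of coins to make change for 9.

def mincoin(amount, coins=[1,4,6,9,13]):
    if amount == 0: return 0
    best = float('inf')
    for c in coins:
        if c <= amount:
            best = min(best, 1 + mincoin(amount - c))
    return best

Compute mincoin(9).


Building up with DP:
mincoin(0) = 0
mincoin(1) = min(1+mincoin(0)=1+0=1) = 1
mincoin(2) = min(1+mincoin(1)=1+1=2) = 2
mincoin(3) = min(1+mincoin(2)=1+2=3) = 3
mincoin(4) = min(1+mincoin(3)=1+3=4, 1+mincoin(0)=1+0=1) = 1
mincoin(5) = min(1+mincoin(4)=1+1=2, 1+mincoin(1)=1+1=2) = 2
mincoin(6) = min(1+mincoin(5)=1+2=3, 1+mincoin(2)=1+2=3, 1+mincoin(0)=1+0=1) = 1
mincoin(7) = min(1+mincoin(6)=1+1=2, 1+mincoin(3)=1+3=4, 1+mincoin(1)=1+1=2) = 2
mincoin(8) = min(1+mincoin(7)=1+2=3, 1+mincoin(4)=1+1=2, 1+mincoin(2)=1+2=3) = 2
mincoin(9) = min(1+mincoin(8)=1+2=3, 1+mincoin(5)=1+2=3, 1+mincoin(3)=1+3=4, 1+mincoin(0)=1+0=1) = 1

1


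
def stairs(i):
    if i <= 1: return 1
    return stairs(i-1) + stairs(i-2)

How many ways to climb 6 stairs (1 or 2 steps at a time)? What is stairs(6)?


Building up from base cases:
stairs(0) = 1
stairs(1) = 1
stairs(2) = stairs(1) + stairs(0) = 1 + 1 = 2
stairs(3) = stairs(2) + stairs(1) = 2 + 1 = 3
stairs(4) = stairs(3) + stairs(2) = 3 + 2 = 5
stairs(5) = stairs(4) + stairs(3) = 5 + 3 = 8
stairs(6) = stairs(5) + stairs(4) = 8 + 5 = 13

13


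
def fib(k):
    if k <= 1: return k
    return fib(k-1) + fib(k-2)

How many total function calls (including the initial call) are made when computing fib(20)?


Let C(n) = total calls for fib(n)
C(0) = 1, C(1) = 1
C(2) = 1 + C(1) + C(0) = 1 + 1 + 1 = 3
C(3) = 1 + C(2) + C(1) = 1 + 3 + 1 = 5
C(4) = 1 + C(3) + C(2) = 1 + 5 + 3 = 9
C(5) = 1 + C(4) + C(3) = 1 + 9 + 5 = 15
C(6) = 1 + C(5) + C(4) = 1 + 15 + 9 = 25
C(7) = 1 + C(6) + C(5) = 1 + 25 + 15 = 41
C(8) = 1 + C(7) + C(6) = 1 + 41 + 25 = 67
C(9) = 1 + C(8) + C(7) = 1 + 67 + 41 = 109
C(10) = 1 + C(9) + C(8) = 1 + 109 + 67 = 177
C(11) = 1 + C(10) + C(9) = 1 + 177 + 109 = 287
C(12) = 1 + C(11) + C(10) = 1 + 287 + 177 = 465
C(13) = 1 + C(12) + C(11) = 1 + 465 + 287 = 753
C(14) = 1 + C(13) + C(12) = 1 + 753 + 465 = 1219
C(15) = 1 + C(14) + C(13) = 1 + 1219 + 753 = 1973
C(16) = 1 + C(15) + C(14) = 1 + 1973 + 1219 = 3193
C(17) = 1 + C(16) + C(15) = 1 + 3193 + 1973 = 5167
C(18) = 1 + C(17) + C(16) = 1 + 5167 + 3193 = 8361
C(19) = 1 + C(18) + C(17) = 1 + 8361 + 5167 = 13529
C(20) = 1 + C(19) + C(18) = 1 + 13529 + 8361 = 21891

21891


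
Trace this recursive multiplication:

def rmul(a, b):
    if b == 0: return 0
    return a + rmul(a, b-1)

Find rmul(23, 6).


rmul(23, 6) = 23 + rmul(23, 5)
rmul(23, 5) = 23 + rmul(23, 4)
rmul(23, 4) = 23 + rmul(23, 3)
rmul(23, 3) = 23 + rmul(23, 2)
rmul(23, 2) = 23 + rmul(23, 1)
rmul(23, 1) = 23 + rmul(23, 0)
rmul(23, 0) = 0  (base case)
Total: 23 + 23 + 23 + 23 + 23 + 23 + 0 = 138

138


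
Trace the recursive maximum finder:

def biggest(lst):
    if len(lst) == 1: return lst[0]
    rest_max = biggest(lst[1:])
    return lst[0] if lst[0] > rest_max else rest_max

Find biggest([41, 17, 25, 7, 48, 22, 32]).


biggest([41, 17, 25, 7, 48, 22, 32]): compare 41 with biggest([17, 25, 7, 48, 22, 32])
biggest([17, 25, 7, 48, 22, 32]): compare 17 with biggest([25, 7, 48, 22, 32])
biggest([25, 7, 48, 22, 32]): compare 25 with biggest([7, 48, 22, 32])
biggest([7, 48, 22, 32]): compare 7 with biggest([48, 22, 32])
biggest([48, 22, 32]): compare 48 with biggest([22, 32])
biggest([22, 32]): compare 22 with biggest([32])
biggest([32]) = 32  (base case)
Compare 22 with 32 -> 32
Compare 48 with 32 -> 48
Compare 7 with 48 -> 48
Compare 25 with 48 -> 48
Compare 17 with 48 -> 48
Compare 41 with 48 -> 48

48


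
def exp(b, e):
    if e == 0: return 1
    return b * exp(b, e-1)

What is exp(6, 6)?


exp(6, 6)
= 6 * exp(6, 5)
= 6 * 6 * exp(6, 4)
= 6 * 6 * 6 * exp(6, 3)
= 6 * 6 * 6 * 6 * exp(6, 2)
= 6 * 6 * 6 * 6 * 6 * exp(6, 1)
= 6 * 6 * 6 * 6 * 6 * 6 * exp(6, 0)
= 6 * 6 * 6 * 6 * 6 * 6 * 1
= 46656

46656


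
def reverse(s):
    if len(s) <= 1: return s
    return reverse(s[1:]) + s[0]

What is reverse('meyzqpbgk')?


reverse('meyzqpbgk') = reverse('eyzqpbgk') + 'm'
reverse('eyzqpbgk') = reverse('yzqpbgk') + 'e'
reverse('yzqpbgk') = reverse('zqpbgk') + 'y'
reverse('zqpbgk') = reverse('qpbgk') + 'z'
reverse('qpbgk') = reverse('pbgk') + 'q'
reverse('pbgk') = reverse('bgk') + 'p'
reverse('bgk') = reverse('gk') + 'b'
reverse('gk') = reverse('k') + 'g'
reverse('k') = 'k'  (base case)
Concatenating: 'k' + 'g' + 'b' + 'p' + 'q' + 'z' + 'y' + 'e' + 'm' = 'kgbpqzyem'

kgbpqzyem


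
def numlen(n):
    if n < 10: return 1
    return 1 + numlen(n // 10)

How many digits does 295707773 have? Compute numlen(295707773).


numlen(295707773) = 1 + numlen(29570777)
numlen(29570777) = 1 + numlen(2957077)
numlen(2957077) = 1 + numlen(295707)
numlen(295707) = 1 + numlen(29570)
numlen(29570) = 1 + numlen(2957)
numlen(2957) = 1 + numlen(295)
numlen(295) = 1 + numlen(29)
numlen(29) = 1 + numlen(2)
numlen(2) = 1  (base case: 2 < 10)
Unwinding: 1 + 1 + 1 + 1 + 1 + 1 + 1 + 1 + 1 = 9

9


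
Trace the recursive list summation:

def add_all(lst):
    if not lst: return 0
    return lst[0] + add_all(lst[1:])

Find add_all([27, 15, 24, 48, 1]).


add_all([27, 15, 24, 48, 1]) = 27 + add_all([15, 24, 48, 1])
add_all([15, 24, 48, 1]) = 15 + add_all([24, 48, 1])
add_all([24, 48, 1]) = 24 + add_all([48, 1])
add_all([48, 1]) = 48 + add_all([1])
add_all([1]) = 1 + add_all([])
add_all([]) = 0  (base case)
Total: 27 + 15 + 24 + 48 + 1 + 0 = 115

115


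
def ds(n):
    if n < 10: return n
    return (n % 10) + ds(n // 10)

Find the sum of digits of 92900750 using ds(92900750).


ds(92900750) = 0 + ds(9290075)
ds(9290075) = 5 + ds(929007)
ds(929007) = 7 + ds(92900)
ds(92900) = 0 + ds(9290)
ds(9290) = 0 + ds(929)
ds(929) = 9 + ds(92)
ds(92) = 2 + ds(9)
ds(9) = 9  (base case)
Total: 0 + 5 + 7 + 0 + 0 + 9 + 2 + 9 = 32

32


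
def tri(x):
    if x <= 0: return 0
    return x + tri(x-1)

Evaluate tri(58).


tri(58)
= 58 + 57 + 56 + 55 + 54 + 53 + 52 + 51 + 50 + 49 + 48 + 47 + 46 + 45 + 44 + 43 + 42 + 41 + 40 + 39 + 38 + 37 + 36 + 35 + 34 + 33 + 32 + 31 + 30 + 29 + 28 + 27 + 26 + 25 + 24 + 23 + 22 + 21 + 20 + 19 + 18 + 17 + 16 + 15 + 14 + 13 + 12 + 11 + 10 + 9 + 8 + 7 + 6 + 5 + 4 + 3 + 2 + 1 + tri(0)
= 58 + 57 + 56 + 55 + 54 + 53 + 52 + 51 + 50 + 49 + 48 + 47 + 46 + 45 + 44 + 43 + 42 + 41 + 40 + 39 + 38 + 37 + 36 + 35 + 34 + 33 + 32 + 31 + 30 + 29 + 28 + 27 + 26 + 25 + 24 + 23 + 22 + 21 + 20 + 19 + 18 + 17 + 16 + 15 + 14 + 13 + 12 + 11 + 10 + 9 + 8 + 7 + 6 + 5 + 4 + 3 + 2 + 1 + 0
= 1711

1711


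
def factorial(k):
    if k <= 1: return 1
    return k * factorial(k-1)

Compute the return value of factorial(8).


factorial(8)
= 8 * factorial(7)
= 8 * 7 * factorial(6)
= 8 * 7 * 6 * factorial(5)
= 8 * 7 * 6 * 5 * factorial(4)
= 8 * 7 * 6 * 5 * 4 * factorial(3)
= 8 * 7 * 6 * 5 * 4 * 3 * factorial(2)
= 8 * 7 * 6 * 5 * 4 * 3 * 2 * factorial(1)
= 8 * 7 * 6 * 5 * 4 * 3 * 2 * 1
= 40320

40320


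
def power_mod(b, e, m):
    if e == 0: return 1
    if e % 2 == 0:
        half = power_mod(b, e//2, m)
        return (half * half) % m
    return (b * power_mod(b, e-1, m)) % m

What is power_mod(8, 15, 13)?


power_mod(8, 15, 13): e is odd, compute power_mod(8, 14, 13)
  power_mod(8, 14, 13): e is even, compute power_mod(8, 7, 13)
    power_mod(8, 7, 13): e is odd, compute power_mod(8, 6, 13)
      power_mod(8, 6, 13): e is even, compute power_mod(8, 3, 13)
        power_mod(8, 3, 13): e is odd, compute power_mod(8, 2, 13)
          power_mod(8, 2, 13): e is even, compute power_mod(8, 1, 13)
          power_mod(8, 1, 13): e is odd, compute power_mod(8, 0, 13)
          power_mod(8, 0, 13) = 1
          (8 * 1) % 13 = 8
          half=8, (8*8) % 13 = 12
        (8 * 12) % 13 = 5
      half=5, (5*5) % 13 = 12
    (8 * 12) % 13 = 5
  half=5, (5*5) % 13 = 12
(8 * 12) % 13 = 5

5


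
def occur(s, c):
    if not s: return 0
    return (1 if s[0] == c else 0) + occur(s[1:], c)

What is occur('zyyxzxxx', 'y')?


s[0]='z' != 'y' -> 0
s[0]='y' == 'y' -> 1
s[0]='y' == 'y' -> 1
s[0]='x' != 'y' -> 0
s[0]='z' != 'y' -> 0
s[0]='x' != 'y' -> 0
s[0]='x' != 'y' -> 0
s[0]='x' != 'y' -> 0
Sum: 0 + 1 + 1 + 0 + 0 + 0 + 0 + 0 = 2

2


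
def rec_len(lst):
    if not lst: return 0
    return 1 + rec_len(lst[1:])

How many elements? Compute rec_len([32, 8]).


rec_len([32, 8]) = 1 + rec_len([8])
rec_len([8]) = 1 + rec_len([])
rec_len([]) = 0  (base case)
Unwinding: 1 + 1 + 0 = 2

2


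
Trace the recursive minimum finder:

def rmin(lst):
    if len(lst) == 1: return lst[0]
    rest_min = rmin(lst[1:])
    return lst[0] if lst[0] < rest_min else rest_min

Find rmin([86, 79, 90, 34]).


rmin([86, 79, 90, 34]): compare 86 with rmin([79, 90, 34])
rmin([79, 90, 34]): compare 79 with rmin([90, 34])
rmin([90, 34]): compare 90 with rmin([34])
rmin([34]) = 34  (base case)
Compare 90 with 34 -> 34
Compare 79 with 34 -> 34
Compare 86 with 34 -> 34

34


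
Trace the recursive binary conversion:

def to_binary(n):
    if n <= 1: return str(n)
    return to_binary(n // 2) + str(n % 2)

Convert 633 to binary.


to_binary(633) = to_binary(316) + '1'
to_binary(316) = to_binary(158) + '0'
to_binary(158) = to_binary(79) + '0'
to_binary(79) = to_binary(39) + '1'
to_binary(39) = to_binary(19) + '1'
to_binary(19) = to_binary(9) + '1'
to_binary(9) = to_binary(4) + '1'
to_binary(4) = to_binary(2) + '0'
to_binary(2) = to_binary(1) + '0'
to_binary(1) = '1'  (base case)
Concatenating: '1' + '0' + '0' + '1' + '1' + '1' + '1' + '0' + '0' + '1' = '1001111001'

1001111001


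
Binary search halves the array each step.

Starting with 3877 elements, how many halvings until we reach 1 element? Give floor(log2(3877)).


3877 / 2 = 1938
1938 / 2 = 969
969 / 2 = 484
484 / 2 = 242
242 / 2 = 121
121 / 2 = 60
60 / 2 = 30
30 / 2 = 15
15 / 2 = 7
7 / 2 = 3
3 / 2 = 1
Reached 1 after 11 halvings

11


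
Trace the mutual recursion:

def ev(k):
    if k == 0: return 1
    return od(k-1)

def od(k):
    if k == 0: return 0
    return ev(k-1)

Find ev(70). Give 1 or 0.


ev(70) = od(69)
od(69) = ev(68)
ev(68) = od(67)
od(67) = ev(66)
ev(66) = od(65)
od(65) = ev(64)
ev(64) = od(63)
od(63) = ev(62)
ev(62) = od(61)
od(61) = ev(60)
ev(60) = od(59)
od(59) = ev(58)
ev(58) = od(57)
od(57) = ev(56)
ev(56) = od(55)
od(55) = ev(54)
ev(54) = od(53)
od(53) = ev(52)
ev(52) = od(51)
od(51) = ev(50)
ev(50) = od(49)
od(49) = ev(48)
ev(48) = od(47)
od(47) = ev(46)
ev(46) = od(45)
od(45) = ev(44)
ev(44) = od(43)
od(43) = ev(42)
ev(42) = od(41)
od(41) = ev(40)
ev(40) = od(39)
od(39) = ev(38)
ev(38) = od(37)
od(37) = ev(36)
ev(36) = od(35)
od(35) = ev(34)
ev(34) = od(33)
od(33) = ev(32)
ev(32) = od(31)
od(31) = ev(30)
ev(30) = od(29)
od(29) = ev(28)
ev(28) = od(27)
od(27) = ev(26)
ev(26) = od(25)
od(25) = ev(24)
ev(24) = od(23)
od(23) = ev(22)
ev(22) = od(21)
od(21) = ev(20)
ev(20) = od(19)
od(19) = ev(18)
ev(18) = od(17)
od(17) = ev(16)
ev(16) = od(15)
od(15) = ev(14)
ev(14) = od(13)
od(13) = ev(12)
ev(12) = od(11)
od(11) = ev(10)
ev(10) = od(9)
od(9) = ev(8)
ev(8) = od(7)
od(7) = ev(6)
ev(6) = od(5)
od(5) = ev(4)
ev(4) = od(3)
od(3) = ev(2)
ev(2) = od(1)
od(1) = ev(0)
ev(0) = 1  (base case)
Result: 1

1


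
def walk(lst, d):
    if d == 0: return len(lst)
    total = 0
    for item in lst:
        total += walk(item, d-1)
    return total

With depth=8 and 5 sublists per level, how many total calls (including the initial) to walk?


At depth 0 (root): 1 call
At depth 1: each of 1 parents calls walk on 5 children = 5 calls
At depth 2: each of 5 parents calls walk on 5 children = 25 calls
At depth 3: each of 25 parents calls walk on 5 children = 125 calls
At depth 4: each of 125 parents calls walk on 5 children = 625 calls
At depth 5: each of 625 parents calls walk on 5 children = 3125 calls
At depth 6: each of 3125 parents calls walk on 5 children = 15625 calls
At depth 7: each of 15625 parents calls walk on 5 children = 78125 calls
At depth 8: each of 78125 parents calls walk on 5 children = 390625 calls
Total: 1 + 5 + 25 + 125 + 625 + 3125 + 15625 + 78125 + 390625 = 488281

488281


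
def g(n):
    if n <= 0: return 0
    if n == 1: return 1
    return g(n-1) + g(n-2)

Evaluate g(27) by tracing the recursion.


Computing g(27) bottom-up:
g(0) = 0
g(1) = 1
g(2) = g(1) + g(0) = 1 + 0 = 1
g(3) = g(2) + g(1) = 1 + 1 = 2
g(4) = g(3) + g(2) = 2 + 1 = 3
g(5) = g(4) + g(3) = 3 + 2 = 5
g(6) = g(5) + g(4) = 5 + 3 = 8
g(7) = g(6) + g(5) = 8 + 5 = 13
g(8) = g(7) + g(6) = 13 + 8 = 21
g(9) = g(8) + g(7) = 21 + 13 = 34
g(10) = g(9) + g(8) = 34 + 21 = 55
g(11) = g(10) + g(9) = 55 + 34 = 89
g(12) = g(11) + g(10) = 89 + 55 = 144
g(13) = g(12) + g(11) = 144 + 89 = 233
g(14) = g(13) + g(12) = 233 + 144 = 377
g(15) = g(14) + g(13) = 377 + 233 = 610
g(16) = g(15) + g(14) = 610 + 377 = 987
g(17) = g(16) + g(15) = 987 + 610 = 1597
g(18) = g(17) + g(16) = 1597 + 987 = 2584
g(19) = g(18) + g(17) = 2584 + 1597 = 4181
g(20) = g(19) + g(18) = 4181 + 2584 = 6765
g(21) = g(20) + g(19) = 6765 + 4181 = 10946
g(22) = g(21) + g(20) = 10946 + 6765 = 17711
g(23) = g(22) + g(21) = 17711 + 10946 = 28657
g(24) = g(23) + g(22) = 28657 + 17711 = 46368
g(25) = g(24) + g(23) = 46368 + 28657 = 75025
g(26) = g(25) + g(24) = 75025 + 46368 = 121393
g(27) = g(26) + g(25) = 121393 + 75025 = 196418

196418


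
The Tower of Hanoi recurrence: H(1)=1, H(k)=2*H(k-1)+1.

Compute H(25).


H(25) = 2 * H(24) + 1
H(24) = 2 * H(23) + 1
H(23) = 2 * H(22) + 1
H(22) = 2 * H(21) + 1
H(21) = 2 * H(20) + 1
H(20) = 2 * H(19) + 1
H(19) = 2 * H(18) + 1
H(18) = 2 * H(17) + 1
H(17) = 2 * H(16) + 1
H(16) = 2 * H(15) + 1
H(15) = 2 * H(14) + 1
H(14) = 2 * H(13) + 1
H(13) = 2 * H(12) + 1
H(12) = 2 * H(11) + 1
H(11) = 2 * H(10) + 1
H(10) = 2 * H(9) + 1
H(9) = 2 * H(8) + 1
H(8) = 2 * H(7) + 1
H(7) = 2 * H(6) + 1
H(6) = 2 * H(5) + 1
H(5) = 2 * H(4) + 1
H(4) = 2 * H(3) + 1
H(3) = 2 * H(2) + 1
H(2) = 2 * H(1) + 1
H(1) = 1  (base case)
H(2) = 2 * 1 + 1 = 3
H(3) = 2 * 3 + 1 = 7
H(4) = 2 * 7 + 1 = 15
H(5) = 2 * 15 + 1 = 31
H(6) = 2 * 31 + 1 = 63
H(7) = 2 * 63 + 1 = 127
H(8) = 2 * 127 + 1 = 255
H(9) = 2 * 255 + 1 = 511
H(10) = 2 * 511 + 1 = 1023
H(11) = 2 * 1023 + 1 = 2047
H(12) = 2 * 2047 + 1 = 4095
H(13) = 2 * 4095 + 1 = 8191
H(14) = 2 * 8191 + 1 = 16383
H(15) = 2 * 16383 + 1 = 32767
H(16) = 2 * 32767 + 1 = 65535
H(17) = 2 * 65535 + 1 = 131071
H(18) = 2 * 131071 + 1 = 262143
H(19) = 2 * 262143 + 1 = 524287
H(20) = 2 * 524287 + 1 = 1048575
H(21) = 2 * 1048575 + 1 = 2097151
H(22) = 2 * 2097151 + 1 = 4194303
H(23) = 2 * 4194303 + 1 = 8388607
H(24) = 2 * 8388607 + 1 = 16777215
H(25) = 2 * 16777215 + 1 = 33554431

33554431


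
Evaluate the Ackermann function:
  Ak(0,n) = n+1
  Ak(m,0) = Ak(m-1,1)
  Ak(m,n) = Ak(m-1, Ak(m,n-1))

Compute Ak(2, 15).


Ak(2, 15) = Ak(1, Ak(2, 14))
  Ak(2, 14) = Ak(1, Ak(2, 13))
    Ak(2, 13) = Ak(1, Ak(2, 12))
      Ak(2, 12) = Ak(1, Ak(2, 11))
        Ak(2, 11) = Ak(1, Ak(2, 10))
          Ak(2, 10) = Ak(1, Ak(2, 9))
          Ak(2, 9) = Ak(1, Ak(2, 8))
          Ak(2, 8) = Ak(1, Ak(2, 7))
          Ak(2, 7) = Ak(1, Ak(2, 6))
          Ak(2, 6) = Ak(1, Ak(2, 5))
          Ak(2, 5) = Ak(1, Ak(2, 4))
          Ak(2, 4) = Ak(1, Ak(2, 3))
          Ak(2, 3) = Ak(1, Ak(2, 2))
          Ak(2, 2) = Ak(1, Ak(2, 1))
          Ak(2, 1) = Ak(1, Ak(2, 0))
          Ak(2, 0) = Ak(1, 1)
          Ak(1, 1) = Ak(0, Ak(1, 0))
          Ak(1, 0) = Ak(0, 1)
          Ak(0, 1) = 2
            = Ak(0, 2)
          Ak(0, 2) = 3
            = Ak(1, 3)
          Ak(1, 3) = Ak(0, Ak(1, 2))
          Ak(1, 2) = Ak(0, Ak(1, 1))
          Ak(1, 1) = Ak(0, Ak(1, 0))
... (trace truncated)
Result: Ak(2, 15) = 33

33


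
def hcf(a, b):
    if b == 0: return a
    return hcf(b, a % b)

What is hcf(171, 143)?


hcf(171, 143) = hcf(143, 28)
hcf(143, 28) = hcf(28, 3)
hcf(28, 3) = hcf(3, 1)
hcf(3, 1) = hcf(1, 0)
hcf(1, 0) = 1  (base case)

1


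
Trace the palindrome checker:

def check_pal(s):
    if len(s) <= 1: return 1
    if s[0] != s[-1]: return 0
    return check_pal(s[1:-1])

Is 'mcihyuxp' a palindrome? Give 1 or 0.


check_pal('mcihyuxp'): s[0]='m' != s[-1]='p' -> return 0
Result: 0 (not a palindrome)

0


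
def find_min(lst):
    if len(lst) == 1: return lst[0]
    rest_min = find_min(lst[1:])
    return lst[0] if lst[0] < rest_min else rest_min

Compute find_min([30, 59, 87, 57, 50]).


find_min([30, 59, 87, 57, 50]): compare 30 with find_min([59, 87, 57, 50])
find_min([59, 87, 57, 50]): compare 59 with find_min([87, 57, 50])
find_min([87, 57, 50]): compare 87 with find_min([57, 50])
find_min([57, 50]): compare 57 with find_min([50])
find_min([50]) = 50  (base case)
Compare 57 with 50 -> 50
Compare 87 with 50 -> 50
Compare 59 with 50 -> 50
Compare 30 with 50 -> 30

30


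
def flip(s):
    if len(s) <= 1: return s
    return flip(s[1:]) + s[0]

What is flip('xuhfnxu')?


flip('xuhfnxu') = flip('uhfnxu') + 'x'
flip('uhfnxu') = flip('hfnxu') + 'u'
flip('hfnxu') = flip('fnxu') + 'h'
flip('fnxu') = flip('nxu') + 'f'
flip('nxu') = flip('xu') + 'n'
flip('xu') = flip('u') + 'x'
flip('u') = 'u'  (base case)
Concatenating: 'u' + 'x' + 'n' + 'f' + 'h' + 'u' + 'x' = 'uxnfhux'

uxnfhux


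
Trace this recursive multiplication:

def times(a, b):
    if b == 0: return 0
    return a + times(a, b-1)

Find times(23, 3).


times(23, 3) = 23 + times(23, 2)
times(23, 2) = 23 + times(23, 1)
times(23, 1) = 23 + times(23, 0)
times(23, 0) = 0  (base case)
Total: 23 + 23 + 23 + 0 = 69

69


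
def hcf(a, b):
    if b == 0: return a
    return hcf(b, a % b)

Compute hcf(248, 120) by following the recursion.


hcf(248, 120) = hcf(120, 8)
hcf(120, 8) = hcf(8, 0)
hcf(8, 0) = 8  (base case)

8


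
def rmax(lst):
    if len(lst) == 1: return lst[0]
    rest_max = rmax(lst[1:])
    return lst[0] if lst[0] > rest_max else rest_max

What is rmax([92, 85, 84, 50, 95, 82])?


rmax([92, 85, 84, 50, 95, 82]): compare 92 with rmax([85, 84, 50, 95, 82])
rmax([85, 84, 50, 95, 82]): compare 85 with rmax([84, 50, 95, 82])
rmax([84, 50, 95, 82]): compare 84 with rmax([50, 95, 82])
rmax([50, 95, 82]): compare 50 with rmax([95, 82])
rmax([95, 82]): compare 95 with rmax([82])
rmax([82]) = 82  (base case)
Compare 95 with 82 -> 95
Compare 50 with 95 -> 95
Compare 84 with 95 -> 95
Compare 85 with 95 -> 95
Compare 92 with 95 -> 95

95


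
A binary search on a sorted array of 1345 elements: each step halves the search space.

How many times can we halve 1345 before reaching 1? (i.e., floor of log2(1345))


1345 / 2 = 672
672 / 2 = 336
336 / 2 = 168
168 / 2 = 84
84 / 2 = 42
42 / 2 = 21
21 / 2 = 10
10 / 2 = 5
5 / 2 = 2
2 / 2 = 1
Reached 1 after 10 halvings

10


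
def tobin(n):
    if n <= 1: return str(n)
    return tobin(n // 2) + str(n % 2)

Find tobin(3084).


tobin(3084) = tobin(1542) + '0'
tobin(1542) = tobin(771) + '0'
tobin(771) = tobin(385) + '1'
tobin(385) = tobin(192) + '1'
tobin(192) = tobin(96) + '0'
tobin(96) = tobin(48) + '0'
tobin(48) = tobin(24) + '0'
tobin(24) = tobin(12) + '0'
tobin(12) = tobin(6) + '0'
tobin(6) = tobin(3) + '0'
tobin(3) = tobin(1) + '1'
tobin(1) = '1'  (base case)
Concatenating: '1' + '1' + '0' + '0' + '0' + '0' + '0' + '0' + '1' + '1' + '0' + '0' = '110000001100'

110000001100


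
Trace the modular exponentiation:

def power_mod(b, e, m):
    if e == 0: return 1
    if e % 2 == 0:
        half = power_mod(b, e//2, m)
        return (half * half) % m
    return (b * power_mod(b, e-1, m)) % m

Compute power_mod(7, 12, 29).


power_mod(7, 12, 29): e is even, compute power_mod(7, 6, 29)
  power_mod(7, 6, 29): e is even, compute power_mod(7, 3, 29)
    power_mod(7, 3, 29): e is odd, compute power_mod(7, 2, 29)
      power_mod(7, 2, 29): e is even, compute power_mod(7, 1, 29)
        power_mod(7, 1, 29): e is odd, compute power_mod(7, 0, 29)
          power_mod(7, 0, 29) = 1
        (7 * 1) % 29 = 7
      half=7, (7*7) % 29 = 20
    (7 * 20) % 29 = 24
  half=24, (24*24) % 29 = 25
half=25, (25*25) % 29 = 16

16


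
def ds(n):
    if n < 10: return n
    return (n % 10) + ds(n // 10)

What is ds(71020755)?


ds(71020755) = 5 + ds(7102075)
ds(7102075) = 5 + ds(710207)
ds(710207) = 7 + ds(71020)
ds(71020) = 0 + ds(7102)
ds(7102) = 2 + ds(710)
ds(710) = 0 + ds(71)
ds(71) = 1 + ds(7)
ds(7) = 7  (base case)
Total: 5 + 5 + 7 + 0 + 2 + 0 + 1 + 7 = 27

27


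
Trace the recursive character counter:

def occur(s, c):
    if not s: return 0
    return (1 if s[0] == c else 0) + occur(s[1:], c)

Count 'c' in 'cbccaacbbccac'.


s[0]='c' == 'c' -> 1
s[0]='b' != 'c' -> 0
s[0]='c' == 'c' -> 1
s[0]='c' == 'c' -> 1
s[0]='a' != 'c' -> 0
s[0]='a' != 'c' -> 0
s[0]='c' == 'c' -> 1
s[0]='b' != 'c' -> 0
s[0]='b' != 'c' -> 0
s[0]='c' == 'c' -> 1
s[0]='c' == 'c' -> 1
s[0]='a' != 'c' -> 0
s[0]='c' == 'c' -> 1
Sum: 1 + 0 + 1 + 1 + 0 + 0 + 1 + 0 + 0 + 1 + 1 + 0 + 1 = 7

7


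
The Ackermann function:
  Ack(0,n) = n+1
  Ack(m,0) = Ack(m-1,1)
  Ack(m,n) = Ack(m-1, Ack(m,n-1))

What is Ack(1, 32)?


Ack(1, 32) = Ack(0, Ack(1, 31))
  Ack(1, 31) = Ack(0, Ack(1, 30))
    Ack(1, 30) = Ack(0, Ack(1, 29))
      Ack(1, 29) = Ack(0, Ack(1, 28))
        Ack(1, 28) = Ack(0, Ack(1, 27))
          Ack(1, 27) = Ack(0, Ack(1, 26))
          Ack(1, 26) = Ack(0, Ack(1, 25))
          Ack(1, 25) = Ack(0, Ack(1, 24))
          Ack(1, 24) = Ack(0, Ack(1, 23))
          Ack(1, 23) = Ack(0, Ack(1, 22))
          Ack(1, 22) = Ack(0, Ack(1, 21))
          Ack(1, 21) = Ack(0, Ack(1, 20))
          Ack(1, 20) = Ack(0, Ack(1, 19))
          Ack(1, 19) = Ack(0, Ack(1, 18))
          Ack(1, 18) = Ack(0, Ack(1, 17))
          Ack(1, 17) = Ack(0, Ack(1, 16))
          Ack(1, 16) = Ack(0, Ack(1, 15))
          Ack(1, 15) = Ack(0, Ack(1, 14))
          Ack(1, 14) = Ack(0, Ack(1, 13))
          Ack(1, 13) = Ack(0, Ack(1, 12))
          Ack(1, 12) = Ack(0, Ack(1, 11))
          Ack(1, 11) = Ack(0, Ack(1, 10))
          Ack(1, 10) = Ack(0, Ack(1, 9))
          Ack(1, 9) = Ack(0, Ack(1, 8))
          Ack(1, 8) = Ack(0, Ack(1, 7))
... (trace truncated)
Result: Ack(1, 32) = 34

34


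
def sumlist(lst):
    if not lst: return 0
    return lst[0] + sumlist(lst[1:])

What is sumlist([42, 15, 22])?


sumlist([42, 15, 22]) = 42 + sumlist([15, 22])
sumlist([15, 22]) = 15 + sumlist([22])
sumlist([22]) = 22 + sumlist([])
sumlist([]) = 0  (base case)
Total: 42 + 15 + 22 + 0 = 79

79


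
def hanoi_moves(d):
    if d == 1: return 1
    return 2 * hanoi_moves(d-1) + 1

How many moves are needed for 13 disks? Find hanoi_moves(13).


hanoi_moves(13) = 2 * hanoi_moves(12) + 1
hanoi_moves(12) = 2 * hanoi_moves(11) + 1
hanoi_moves(11) = 2 * hanoi_moves(10) + 1
hanoi_moves(10) = 2 * hanoi_moves(9) + 1
hanoi_moves(9) = 2 * hanoi_moves(8) + 1
hanoi_moves(8) = 2 * hanoi_moves(7) + 1
hanoi_moves(7) = 2 * hanoi_moves(6) + 1
hanoi_moves(6) = 2 * hanoi_moves(5) + 1
hanoi_moves(5) = 2 * hanoi_moves(4) + 1
hanoi_moves(4) = 2 * hanoi_moves(3) + 1
hanoi_moves(3) = 2 * hanoi_moves(2) + 1
hanoi_moves(2) = 2 * hanoi_moves(1) + 1
hanoi_moves(1) = 1  (base case)
hanoi_moves(2) = 2 * 1 + 1 = 3
hanoi_moves(3) = 2 * 3 + 1 = 7
hanoi_moves(4) = 2 * 7 + 1 = 15
hanoi_moves(5) = 2 * 15 + 1 = 31
hanoi_moves(6) = 2 * 31 + 1 = 63
hanoi_moves(7) = 2 * 63 + 1 = 127
hanoi_moves(8) = 2 * 127 + 1 = 255
hanoi_moves(9) = 2 * 255 + 1 = 511
hanoi_moves(10) = 2 * 511 + 1 = 1023
hanoi_moves(11) = 2 * 1023 + 1 = 2047
hanoi_moves(12) = 2 * 2047 + 1 = 4095
hanoi_moves(13) = 2 * 4095 + 1 = 8191

8191


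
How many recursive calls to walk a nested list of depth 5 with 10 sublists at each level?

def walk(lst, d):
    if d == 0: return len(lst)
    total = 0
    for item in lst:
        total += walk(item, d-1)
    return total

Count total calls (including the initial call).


At depth 0 (root): 1 call
At depth 1: each of 1 parents calls walk on 10 children = 10 calls
At depth 2: each of 10 parents calls walk on 10 children = 100 calls
At depth 3: each of 100 parents calls walk on 10 children = 1000 calls
At depth 4: each of 1000 parents calls walk on 10 children = 10000 calls
At depth 5: each of 10000 parents calls walk on 10 children = 100000 calls
Total: 1 + 10 + 100 + 1000 + 10000 + 100000 = 111111

111111


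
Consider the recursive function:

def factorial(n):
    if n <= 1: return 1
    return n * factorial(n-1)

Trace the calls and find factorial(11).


factorial(11)
= 11 * factorial(10)
= 11 * 10 * factorial(9)
= 11 * 10 * 9 * factorial(8)
= 11 * 10 * 9 * 8 * factorial(7)
= 11 * 10 * 9 * 8 * 7 * factorial(6)
= 11 * 10 * 9 * 8 * 7 * 6 * factorial(5)
= 11 * 10 * 9 * 8 * 7 * 6 * 5 * factorial(4)
= 11 * 10 * 9 * 8 * 7 * 6 * 5 * 4 * factorial(3)
= 11 * 10 * 9 * 8 * 7 * 6 * 5 * 4 * 3 * factorial(2)
= 11 * 10 * 9 * 8 * 7 * 6 * 5 * 4 * 3 * 2 * factorial(1)
= 11 * 10 * 9 * 8 * 7 * 6 * 5 * 4 * 3 * 2 * 1
= 39916800

39916800


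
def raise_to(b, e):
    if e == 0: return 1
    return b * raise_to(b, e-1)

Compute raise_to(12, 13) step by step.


raise_to(12, 13)
= 12 * raise_to(12, 12)
= 12 * 12 * raise_to(12, 11)
= 12 * 12 * 12 * raise_to(12, 10)
= 12 * 12 * 12 * 12 * raise_to(12, 9)
= 12 * 12 * 12 * 12 * 12 * raise_to(12, 8)
= 12 * 12 * 12 * 12 * 12 * 12 * raise_to(12, 7)
= 12 * 12 * 12 * 12 * 12 * 12 * 12 * raise_to(12, 6)
= 12 * 12 * 12 * 12 * 12 * 12 * 12 * 12 * raise_to(12, 5)
= 12 * 12 * 12 * 12 * 12 * 12 * 12 * 12 * 12 * raise_to(12, 4)
= 12 * 12 * 12 * 12 * 12 * 12 * 12 * 12 * 12 * 12 * raise_to(12, 3)
= 12 * 12 * 12 * 12 * 12 * 12 * 12 * 12 * 12 * 12 * 12 * raise_to(12, 2)
= 12 * 12 * 12 * 12 * 12 * 12 * 12 * 12 * 12 * 12 * 12 * 12 * raise_to(12, 1)
= 12 * 12 * 12 * 12 * 12 * 12 * 12 * 12 * 12 * 12 * 12 * 12 * 12 * raise_to(12, 0)
= 12 * 12 * 12 * 12 * 12 * 12 * 12 * 12 * 12 * 12 * 12 * 12 * 12 * 1
= 106993205379072

106993205379072


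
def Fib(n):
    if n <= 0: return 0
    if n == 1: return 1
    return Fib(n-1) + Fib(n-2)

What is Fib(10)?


Computing Fib(10) bottom-up:
Fib(0) = 0
Fib(1) = 1
Fib(2) = Fib(1) + Fib(0) = 1 + 0 = 1
Fib(3) = Fib(2) + Fib(1) = 1 + 1 = 2
Fib(4) = Fib(3) + Fib(2) = 2 + 1 = 3
Fib(5) = Fib(4) + Fib(3) = 3 + 2 = 5
Fib(6) = Fib(5) + Fib(4) = 5 + 3 = 8
Fib(7) = Fib(6) + Fib(5) = 8 + 5 = 13
Fib(8) = Fib(7) + Fib(6) = 13 + 8 = 21
Fib(9) = Fib(8) + Fib(7) = 21 + 13 = 34
Fib(10) = Fib(9) + Fib(8) = 34 + 21 = 55

55


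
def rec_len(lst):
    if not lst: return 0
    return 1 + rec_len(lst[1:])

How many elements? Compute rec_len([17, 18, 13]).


rec_len([17, 18, 13]) = 1 + rec_len([18, 13])
rec_len([18, 13]) = 1 + rec_len([13])
rec_len([13]) = 1 + rec_len([])
rec_len([]) = 0  (base case)
Unwinding: 1 + 1 + 1 + 0 = 3

3


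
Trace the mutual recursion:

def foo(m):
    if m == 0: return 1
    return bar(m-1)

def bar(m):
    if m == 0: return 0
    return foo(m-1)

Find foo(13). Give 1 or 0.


foo(13) = bar(12)
bar(12) = foo(11)
foo(11) = bar(10)
bar(10) = foo(9)
foo(9) = bar(8)
bar(8) = foo(7)
foo(7) = bar(6)
bar(6) = foo(5)
foo(5) = bar(4)
bar(4) = foo(3)
foo(3) = bar(2)
bar(2) = foo(1)
foo(1) = bar(0)
bar(0) = 0  (base case)
Result: 0

0


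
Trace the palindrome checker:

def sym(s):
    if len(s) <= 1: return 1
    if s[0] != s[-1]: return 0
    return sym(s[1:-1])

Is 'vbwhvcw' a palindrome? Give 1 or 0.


sym('vbwhvcw'): s[0]='v' != s[-1]='w' -> return 0
Result: 0 (not a palindrome)

0


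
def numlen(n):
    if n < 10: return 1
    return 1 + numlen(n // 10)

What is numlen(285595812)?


numlen(285595812) = 1 + numlen(28559581)
numlen(28559581) = 1 + numlen(2855958)
numlen(2855958) = 1 + numlen(285595)
numlen(285595) = 1 + numlen(28559)
numlen(28559) = 1 + numlen(2855)
numlen(2855) = 1 + numlen(285)
numlen(285) = 1 + numlen(28)
numlen(28) = 1 + numlen(2)
numlen(2) = 1  (base case: 2 < 10)
Unwinding: 1 + 1 + 1 + 1 + 1 + 1 + 1 + 1 + 1 = 9

9


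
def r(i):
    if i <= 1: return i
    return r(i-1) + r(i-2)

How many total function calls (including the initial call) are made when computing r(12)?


Let C(n) = total calls for r(n)
C(0) = 1, C(1) = 1
C(2) = 1 + C(1) + C(0) = 1 + 1 + 1 = 3
C(3) = 1 + C(2) + C(1) = 1 + 3 + 1 = 5
C(4) = 1 + C(3) + C(2) = 1 + 5 + 3 = 9
C(5) = 1 + C(4) + C(3) = 1 + 9 + 5 = 15
C(6) = 1 + C(5) + C(4) = 1 + 15 + 9 = 25
C(7) = 1 + C(6) + C(5) = 1 + 25 + 15 = 41
C(8) = 1 + C(7) + C(6) = 1 + 41 + 25 = 67
C(9) = 1 + C(8) + C(7) = 1 + 67 + 41 = 109
C(10) = 1 + C(9) + C(8) = 1 + 109 + 67 = 177
C(11) = 1 + C(10) + C(9) = 1 + 177 + 109 = 287
C(12) = 1 + C(11) + C(10) = 1 + 287 + 177 = 465

465


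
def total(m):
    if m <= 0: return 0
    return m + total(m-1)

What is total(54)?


total(54)
= 54 + 53 + 52 + 51 + 50 + 49 + 48 + 47 + 46 + 45 + 44 + 43 + 42 + 41 + 40 + 39 + 38 + 37 + 36 + 35 + 34 + 33 + 32 + 31 + 30 + 29 + 28 + 27 + 26 + 25 + 24 + 23 + 22 + 21 + 20 + 19 + 18 + 17 + 16 + 15 + 14 + 13 + 12 + 11 + 10 + 9 + 8 + 7 + 6 + 5 + 4 + 3 + 2 + 1 + total(0)
= 54 + 53 + 52 + 51 + 50 + 49 + 48 + 47 + 46 + 45 + 44 + 43 + 42 + 41 + 40 + 39 + 38 + 37 + 36 + 35 + 34 + 33 + 32 + 31 + 30 + 29 + 28 + 27 + 26 + 25 + 24 + 23 + 22 + 21 + 20 + 19 + 18 + 17 + 16 + 15 + 14 + 13 + 12 + 11 + 10 + 9 + 8 + 7 + 6 + 5 + 4 + 3 + 2 + 1 + 0
= 1485

1485


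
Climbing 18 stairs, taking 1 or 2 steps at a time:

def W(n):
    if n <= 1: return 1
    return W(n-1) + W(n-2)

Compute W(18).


Building up from base cases:
W(0) = 1
W(1) = 1
W(2) = W(1) + W(0) = 1 + 1 = 2
W(3) = W(2) + W(1) = 2 + 1 = 3
W(4) = W(3) + W(2) = 3 + 2 = 5
W(5) = W(4) + W(3) = 5 + 3 = 8
W(6) = W(5) + W(4) = 8 + 5 = 13
W(7) = W(6) + W(5) = 13 + 8 = 21
W(8) = W(7) + W(6) = 21 + 13 = 34
W(9) = W(8) + W(7) = 34 + 21 = 55
W(10) = W(9) + W(8) = 55 + 34 = 89
W(11) = W(10) + W(9) = 89 + 55 = 144
W(12) = W(11) + W(10) = 144 + 89 = 233
W(13) = W(12) + W(11) = 233 + 144 = 377
W(14) = W(13) + W(12) = 377 + 233 = 610
W(15) = W(14) + W(13) = 610 + 377 = 987
W(16) = W(15) + W(14) = 987 + 610 = 1597
W(17) = W(16) + W(15) = 1597 + 987 = 2584
W(18) = W(17) + W(16) = 2584 + 1597 = 4181

4181


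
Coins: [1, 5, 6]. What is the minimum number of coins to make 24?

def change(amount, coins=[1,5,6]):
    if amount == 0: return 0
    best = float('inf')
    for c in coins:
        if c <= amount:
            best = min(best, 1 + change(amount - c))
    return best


Building up with DP:
change(0) = 0
change(1) = min(1+change(0)=1+0=1) = 1
change(2) = min(1+change(1)=1+1=2) = 2
change(3) = min(1+change(2)=1+2=3) = 3
change(4) = min(1+change(3)=1+3=4) = 4
change(5) = min(1+change(4)=1+4=5, 1+change(0)=1+0=1) = 1
change(6) = min(1+change(5)=1+1=2, 1+change(1)=1+1=2, 1+change(0)=1+0=1) = 1
change(7) = min(1+change(6)=1+1=2, 1+change(2)=1+2=3, 1+change(1)=1+1=2) = 2
change(8) = min(1+change(7)=1+2=3, 1+change(3)=1+3=4, 1+change(2)=1+2=3) = 3
change(9) = min(1+change(8)=1+3=4, 1+change(4)=1+4=5, 1+change(3)=1+3=4) = 4
change(10) = min(1+change(9)=1+4=5, 1+change(5)=1+1=2, 1+change(4)=1+4=5) = 2
change(11) = min(1+change(10)=1+2=3, 1+change(6)=1+1=2, 1+change(5)=1+1=2) = 2
change(12) = min(1+change(11)=1+2=3, 1+change(7)=1+2=3, 1+change(6)=1+1=2) = 2
change(13) = min(1+change(12)=1+2=3, 1+change(8)=1+3=4, 1+change(7)=1+2=3) = 3
change(14) = min(1+change(13)=1+3=4, 1+change(9)=1+4=5, 1+change(8)=1+3=4) = 4
change(15) = min(1+change(14)=1+4=5, 1+change(10)=1+2=3, 1+change(9)=1+4=5) = 3
change(16) = min(1+change(15)=1+3=4, 1+change(11)=1+2=3, 1+change(10)=1+2=3) = 3
change(17) = min(1+change(16)=1+3=4, 1+change(12)=1+2=3, 1+change(11)=1+2=3) = 3
change(18) = min(1+change(17)=1+3=4, 1+change(13)=1+3=4, 1+change(12)=1+2=3) = 3
change(19) = min(1+change(18)=1+3=4, 1+change(14)=1+4=5, 1+change(13)=1+3=4) = 4
change(20) = min(1+change(19)=1+4=5, 1+change(15)=1+3=4, 1+change(14)=1+4=5) = 4
change(21) = min(1+change(20)=1+4=5, 1+change(16)=1+3=4, 1+change(15)=1+3=4) = 4
change(22) = min(1+change(21)=1+4=5, 1+change(17)=1+3=4, 1+change(16)=1+3=4) = 4
change(23) = min(1+change(22)=1+4=5, 1+change(18)=1+3=4, 1+change(17)=1+3=4) = 4
change(24) = min(1+change(23)=1+4=5, 1+change(19)=1+4=5, 1+change(18)=1+3=4) = 4

4


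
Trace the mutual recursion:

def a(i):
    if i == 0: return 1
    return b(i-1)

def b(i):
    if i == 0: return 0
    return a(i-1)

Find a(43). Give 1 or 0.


a(43) = b(42)
b(42) = a(41)
a(41) = b(40)
b(40) = a(39)
a(39) = b(38)
b(38) = a(37)
a(37) = b(36)
b(36) = a(35)
a(35) = b(34)
b(34) = a(33)
a(33) = b(32)
b(32) = a(31)
a(31) = b(30)
b(30) = a(29)
a(29) = b(28)
b(28) = a(27)
a(27) = b(26)
b(26) = a(25)
a(25) = b(24)
b(24) = a(23)
a(23) = b(22)
b(22) = a(21)
a(21) = b(20)
b(20) = a(19)
a(19) = b(18)
b(18) = a(17)
a(17) = b(16)
b(16) = a(15)
a(15) = b(14)
b(14) = a(13)
a(13) = b(12)
b(12) = a(11)
a(11) = b(10)
b(10) = a(9)
a(9) = b(8)
b(8) = a(7)
a(7) = b(6)
b(6) = a(5)
a(5) = b(4)
b(4) = a(3)
a(3) = b(2)
b(2) = a(1)
a(1) = b(0)
b(0) = 0  (base case)
Result: 0

0


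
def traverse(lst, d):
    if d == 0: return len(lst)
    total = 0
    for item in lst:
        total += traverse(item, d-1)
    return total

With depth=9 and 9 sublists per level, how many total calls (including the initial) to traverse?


At depth 0 (root): 1 call
At depth 1: each of 1 parents calls traverse on 9 children = 9 calls
At depth 2: each of 9 parents calls traverse on 9 children = 81 calls
At depth 3: each of 81 parents calls traverse on 9 children = 729 calls
At depth 4: each of 729 parents calls traverse on 9 children = 6561 calls
At depth 5: each of 6561 parents calls traverse on 9 children = 59049 calls
At depth 6: each of 59049 parents calls traverse on 9 children = 531441 calls
At depth 7: each of 531441 parents calls traverse on 9 children = 4782969 calls
At depth 8: each of 4782969 parents calls traverse on 9 children = 43046721 calls
At depth 9: each of 43046721 parents calls traverse on 9 children = 387420489 calls
Total: 1 + 9 + 81 + 729 + 6561 + 59049 + 531441 + 4782969 + 43046721 + 387420489 = 435848050

435848050


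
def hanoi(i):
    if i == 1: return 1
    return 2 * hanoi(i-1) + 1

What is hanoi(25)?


hanoi(25) = 2 * hanoi(24) + 1
hanoi(24) = 2 * hanoi(23) + 1
hanoi(23) = 2 * hanoi(22) + 1
hanoi(22) = 2 * hanoi(21) + 1
hanoi(21) = 2 * hanoi(20) + 1
hanoi(20) = 2 * hanoi(19) + 1
hanoi(19) = 2 * hanoi(18) + 1
hanoi(18) = 2 * hanoi(17) + 1
hanoi(17) = 2 * hanoi(16) + 1
hanoi(16) = 2 * hanoi(15) + 1
hanoi(15) = 2 * hanoi(14) + 1
hanoi(14) = 2 * hanoi(13) + 1
hanoi(13) = 2 * hanoi(12) + 1
hanoi(12) = 2 * hanoi(11) + 1
hanoi(11) = 2 * hanoi(10) + 1
hanoi(10) = 2 * hanoi(9) + 1
hanoi(9) = 2 * hanoi(8) + 1
hanoi(8) = 2 * hanoi(7) + 1
hanoi(7) = 2 * hanoi(6) + 1
hanoi(6) = 2 * hanoi(5) + 1
hanoi(5) = 2 * hanoi(4) + 1
hanoi(4) = 2 * hanoi(3) + 1
hanoi(3) = 2 * hanoi(2) + 1
hanoi(2) = 2 * hanoi(1) + 1
hanoi(1) = 1  (base case)
hanoi(2) = 2 * 1 + 1 = 3
hanoi(3) = 2 * 3 + 1 = 7
hanoi(4) = 2 * 7 + 1 = 15
hanoi(5) = 2 * 15 + 1 = 31
hanoi(6) = 2 * 31 + 1 = 63
hanoi(7) = 2 * 63 + 1 = 127
hanoi(8) = 2 * 127 + 1 = 255
hanoi(9) = 2 * 255 + 1 = 511
hanoi(10) = 2 * 511 + 1 = 1023
hanoi(11) = 2 * 1023 + 1 = 2047
hanoi(12) = 2 * 2047 + 1 = 4095
hanoi(13) = 2 * 4095 + 1 = 8191
hanoi(14) = 2 * 8191 + 1 = 16383
hanoi(15) = 2 * 16383 + 1 = 32767
hanoi(16) = 2 * 32767 + 1 = 65535
hanoi(17) = 2 * 65535 + 1 = 131071
hanoi(18) = 2 * 131071 + 1 = 262143
hanoi(19) = 2 * 262143 + 1 = 524287
hanoi(20) = 2 * 524287 + 1 = 1048575
hanoi(21) = 2 * 1048575 + 1 = 2097151
hanoi(22) = 2 * 2097151 + 1 = 4194303
hanoi(23) = 2 * 4194303 + 1 = 8388607
hanoi(24) = 2 * 8388607 + 1 = 16777215
hanoi(25) = 2 * 16777215 + 1 = 33554431

33554431
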